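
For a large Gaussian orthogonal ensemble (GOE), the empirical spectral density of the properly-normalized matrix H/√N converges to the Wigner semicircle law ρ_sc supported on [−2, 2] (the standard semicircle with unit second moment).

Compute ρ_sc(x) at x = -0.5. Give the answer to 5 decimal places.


ρ_sc(x) = (1/(2π)) √(4 − x²). With x = -0.5:
  4 − x² = 4 − (-0.5)² = 4 − 0.250000 = 3.750000.
  √(4 − x²) = 1.936492.
  1/(2π) = 0.159155.
  ρ_sc(-0.5) = 0.159155 · 1.936492 = 0.308202.

Rounded to 5 decimal places: ρ_sc(-0.5) ≈ 0.30820.


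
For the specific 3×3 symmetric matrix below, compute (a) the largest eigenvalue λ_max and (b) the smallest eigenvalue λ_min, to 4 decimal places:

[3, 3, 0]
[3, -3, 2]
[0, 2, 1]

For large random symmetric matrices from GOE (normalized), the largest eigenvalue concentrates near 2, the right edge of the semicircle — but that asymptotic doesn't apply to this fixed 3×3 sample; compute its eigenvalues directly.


Since M is real symmetric, all three eigenvalues are real; they are the roots of det(λI − M) = λ³ − (tr M) λ² + s λ − det M, where s is the sum of the principal 2×2 minors.
tr M = 3 + (-3) + 1 = 1.
s = (3·(-3) − 3²) + (3·1 − 0²) + ((-3)·1 − 2²) = -18 + 3 + (-7) = -22.
det M (expand along row 1) = 3·(-7) − 3·3 + 0·6 = -30.
Characteristic polynomial: λ³ − λ² − 22λ + 30 = 0.
Substitute λ = y + (tr M)/3 = y + 0.333333 to remove the quadratic term: y³ + p·y + q = 0 with p = s − (tr M)²/3 = -22.333333 and q = −2(tr M)³/27 + (tr M)·s/3 − det M = 22.592593.
Three real roots ⇒ use the trigonometric (Viète) form: r = 2√(−p/3) = 5.456902, φ = arccos(3q/(p·r)) = arccos(-0.556144) = 2.160536 rad.
y_k = r·cos(φ/3 − 2πk/3) for k = 0, 1, 2 gives y = 4.101887, 1.065821, -5.167709.
λ_k = y_k + 0.333333 gives λ = 4.4352, 1.3992, -4.8344 (check: the sum is 1.0000 = tr M).

Hence λ_max = 4.4352 and λ_min = -4.8344.


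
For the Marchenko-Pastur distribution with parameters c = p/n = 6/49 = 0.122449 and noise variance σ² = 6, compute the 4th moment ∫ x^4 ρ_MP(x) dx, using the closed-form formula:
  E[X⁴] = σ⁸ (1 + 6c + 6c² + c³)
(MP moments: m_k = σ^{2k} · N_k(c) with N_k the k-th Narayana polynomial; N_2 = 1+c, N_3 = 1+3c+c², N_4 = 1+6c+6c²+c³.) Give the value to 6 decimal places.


E[X⁴] = σ⁸ (1 + 6c + 6c² + c³) (fourth MP moment). With σ² = 6 (so σ⁸ = 1296) and c = 6/49 = 0.122449: E[X⁴] = 1296 · (1 + 6·0.122449 + 6·(0.122449)² + (0.122449)³) = 1296 · 1.826492.

So E[X^4] = 2367.134102.


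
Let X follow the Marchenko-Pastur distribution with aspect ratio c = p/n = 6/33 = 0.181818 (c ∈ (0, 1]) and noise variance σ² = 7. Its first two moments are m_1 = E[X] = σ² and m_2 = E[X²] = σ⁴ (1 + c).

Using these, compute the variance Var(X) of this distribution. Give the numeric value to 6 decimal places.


m_1 = E[X] = σ² = 7, so m_1² = 49.
m_2 = E[X²] = σ⁴ (1 + c) = 49 · (1 + 0.181818) = 49 · 1.181818 = 57.909091.
(Note m_2 − m_1² simplifies to c · σ⁴ = 0.181818 · 49.)

Var(X) = m_2 − m_1² = 57.909091 − 49 = 8.909091.


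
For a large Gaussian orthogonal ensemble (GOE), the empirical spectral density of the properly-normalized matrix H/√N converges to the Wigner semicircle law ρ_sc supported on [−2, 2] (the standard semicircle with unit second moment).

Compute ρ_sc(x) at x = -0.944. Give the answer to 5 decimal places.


ρ_sc(x) = (1/(2π)) √(4 − x²). With x = -0.944:
  4 − x² = 4 − (-0.944)² = 4 − 0.891136 = 3.108864.
  √(4 − x²) = 1.763197.
  1/(2π) = 0.159155.
  ρ_sc(-0.944) = 0.159155 · 1.763197 = 0.280622.

Rounded to 5 decimal places: ρ_sc(-0.944) ≈ 0.28062.


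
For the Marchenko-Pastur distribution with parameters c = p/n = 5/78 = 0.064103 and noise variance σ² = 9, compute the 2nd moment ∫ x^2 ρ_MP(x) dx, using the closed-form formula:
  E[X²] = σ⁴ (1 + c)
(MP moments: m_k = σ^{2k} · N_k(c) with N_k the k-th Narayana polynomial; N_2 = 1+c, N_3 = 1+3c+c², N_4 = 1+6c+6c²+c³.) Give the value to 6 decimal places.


E[X²] = σ⁴ (1 + c) (second MP moment). With σ² = 9 (so σ⁴ = 81) and c = 5/78 = 0.064103: E[X²] = 81 · (1 + 0.064103) = 81 · 1.064103.

So E[X^2] = 86.192308.


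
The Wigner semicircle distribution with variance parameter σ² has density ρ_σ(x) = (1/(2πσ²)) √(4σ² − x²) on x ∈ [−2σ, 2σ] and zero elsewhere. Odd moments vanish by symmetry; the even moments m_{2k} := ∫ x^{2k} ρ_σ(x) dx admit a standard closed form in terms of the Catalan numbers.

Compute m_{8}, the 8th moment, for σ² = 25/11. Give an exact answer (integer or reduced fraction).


By the scaled semicircle moment identity, m_{2k} = σ^{2k} · C_k with k = 4.
C_4 = (1/(k+1)) · C(2k, k) = (1/5) · C(8, 4) = (1/5) · 70 = 14.
σ^{2k} = (σ²)^k = (25/11)^4 = 390625/14641.

Therefore m_{8} = σ^{8} · C_4 = (390625/14641) · 14 = 5468750/14641.


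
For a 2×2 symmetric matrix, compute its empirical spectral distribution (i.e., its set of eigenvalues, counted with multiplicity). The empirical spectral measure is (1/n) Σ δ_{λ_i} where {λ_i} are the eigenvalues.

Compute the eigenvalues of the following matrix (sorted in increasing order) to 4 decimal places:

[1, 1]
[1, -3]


Since M is real symmetric, both eigenvalues are real; they are the roots of det(λI − M) = λ² − (tr M) λ + det M.
tr M = 1 + (-3) = -2.
det M = 1·(-3) − 1² = -3 − 1 = -4.
Characteristic polynomial: λ² + 2λ − 4 = 0.
Discriminant Δ = (tr M)² − 4·det M = 4 − (-16) = 20; √Δ = 4.472136.
λ = (tr M ± √Δ)/2 = (-2 ± 4.472136)/2, giving (tr M − √Δ)/2 = -3.2361 and (tr M + √Δ)/2 = 1.2361.

Eigenvalues sorted in increasing order: [-3.2361, 1.2361].


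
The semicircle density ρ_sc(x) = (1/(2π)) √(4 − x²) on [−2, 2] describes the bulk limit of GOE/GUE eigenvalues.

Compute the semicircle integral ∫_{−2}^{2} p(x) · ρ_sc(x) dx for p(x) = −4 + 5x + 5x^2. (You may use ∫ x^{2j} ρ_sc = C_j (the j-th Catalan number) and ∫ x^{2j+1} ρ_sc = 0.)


Write p(x) = Σ a_i x^i, split into monomials and integrate each against ρ_sc separately.
Using ∫ x^{2j} ρ_sc = C_j = (1/(j+1)) C(2j, j) (Catalan numbers) and ∫ x^{2j+1} ρ_sc = 0 (odd monomials vanish by symmetry):
  i = 0 (even): a_0 · C_{0} = -4 · 1 = -4
  i = 1 (odd): ∫ x^1 ρ_sc = 0 (vanishes)
  i = 2 (even): a_2 · C_{1} = 5 · 1 = 5

Summing the contributions: ∫_{−2}^{2} p(x) ρ_sc(x) dx = (-4) + 5 = 1.


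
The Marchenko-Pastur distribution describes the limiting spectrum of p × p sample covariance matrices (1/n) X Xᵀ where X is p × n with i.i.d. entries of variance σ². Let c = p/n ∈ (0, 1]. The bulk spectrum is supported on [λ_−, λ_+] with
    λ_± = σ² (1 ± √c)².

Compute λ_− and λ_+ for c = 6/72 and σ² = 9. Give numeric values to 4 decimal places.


c = 6/72 = 0.083333; √c = 0.288675.
λ_− = σ² (1 − √c)² = 9 · (1 − 0.288675)² = 9 · (0.711325)² = 4.553848.
λ_+ = σ² (1 + √c)² = 9 · (1 + 0.288675)² = 9 · (1.288675)² = 14.946152.

Rounded to 4 decimal places: λ_− ≈ 4.5538, λ_+ ≈ 14.9462.


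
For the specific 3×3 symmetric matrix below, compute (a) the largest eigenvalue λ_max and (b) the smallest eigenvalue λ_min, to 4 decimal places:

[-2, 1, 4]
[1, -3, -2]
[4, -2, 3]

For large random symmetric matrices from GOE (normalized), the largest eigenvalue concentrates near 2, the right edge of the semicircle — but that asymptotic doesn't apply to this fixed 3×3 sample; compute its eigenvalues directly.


Since M is real symmetric, all three eigenvalues are real; they are the roots of det(λI − M) = λ³ − (tr M) λ² + s λ − det M, where s is the sum of the principal 2×2 minors.
tr M = -2 + (-3) + 3 = -2.
s = ((-2)·(-3) − 1²) + ((-2)·3 − 4²) + ((-3)·3 − (-2)²) = 5 + (-22) + (-13) = -30.
det M (expand along row 1) = (-2)·(-13) − 1·11 + 4·10 = 55.
Characteristic polynomial: λ³ + 2λ² − 30λ − 55 = 0.
Substitute λ = y + (tr M)/3 = y − 0.666667 to remove the quadratic term: y³ + p·y + q = 0 with p = s − (tr M)²/3 = -31.333333 and q = −2(tr M)³/27 + (tr M)·s/3 − det M = -34.407407.
Three real roots ⇒ use the trigonometric (Viète) form: r = 2√(−p/3) = 6.463573, φ = arccos(3q/(p·r)) = arccos(0.509676) = 1.035988 rad.
y_k = r·cos(φ/3 − 2πk/3) for k = 0, 1, 2 gives y = 6.081989, -1.146163, -4.935826.
λ_k = y_k − 0.666667 gives λ = 5.4153, -1.8128, -5.6025 (check: the sum is -2.0000 = tr M).

Hence λ_max = 5.4153 and λ_min = -5.6025.


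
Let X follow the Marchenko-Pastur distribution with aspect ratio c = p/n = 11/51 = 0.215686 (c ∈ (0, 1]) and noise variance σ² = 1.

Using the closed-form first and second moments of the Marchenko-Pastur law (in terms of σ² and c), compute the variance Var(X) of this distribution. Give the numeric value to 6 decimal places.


Recall the MP moments m_1 = E[X] = σ² and m_2 = E[X²] = σ⁴ (1 + c).
m_1 = E[X] = σ² = 1, so m_1² = 1.
m_2 = E[X²] = σ⁴ (1 + c) = 1 · (1 + 0.215686) = 1 · 1.215686 = 1.215686.
(Note m_2 − m_1² simplifies to c · σ⁴ = 0.215686 · 1.)

Var(X) = m_2 − m_1² = 1.215686 − 1 = 0.215686.


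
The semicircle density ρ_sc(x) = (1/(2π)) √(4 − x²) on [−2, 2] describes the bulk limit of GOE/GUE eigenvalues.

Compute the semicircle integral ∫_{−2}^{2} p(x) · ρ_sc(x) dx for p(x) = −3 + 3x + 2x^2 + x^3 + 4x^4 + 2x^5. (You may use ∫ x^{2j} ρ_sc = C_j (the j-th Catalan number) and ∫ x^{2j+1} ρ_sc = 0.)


Write p(x) = Σ a_i x^i, split into monomials and integrate each against ρ_sc separately.
Using ∫ x^{2j} ρ_sc = C_j = (1/(j+1)) C(2j, j) (Catalan numbers) and ∫ x^{2j+1} ρ_sc = 0 (odd monomials vanish by symmetry):
  i = 0 (even): a_0 · C_{0} = -3 · 1 = -3
  i = 1 (odd): ∫ x^1 ρ_sc = 0 (vanishes)
  i = 2 (even): a_2 · C_{1} = 2 · 1 = 2
  i = 3 (odd): ∫ x^3 ρ_sc = 0 (vanishes)
  i = 4 (even): a_4 · C_{2} = 4 · 2 = 8
  i = 5 (odd): ∫ x^5 ρ_sc = 0 (vanishes)

Summing the contributions: ∫_{−2}^{2} p(x) ρ_sc(x) dx = (-3) + 2 + 8 = 7.


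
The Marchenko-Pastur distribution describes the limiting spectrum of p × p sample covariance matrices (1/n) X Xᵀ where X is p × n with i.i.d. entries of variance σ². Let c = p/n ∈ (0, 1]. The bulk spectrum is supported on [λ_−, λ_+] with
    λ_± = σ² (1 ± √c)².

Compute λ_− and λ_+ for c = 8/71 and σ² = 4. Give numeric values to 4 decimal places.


c = 8/71 = 0.112676; √c = 0.335673.
λ_− = σ² (1 − √c)² = 4 · (1 − 0.335673)² = 4 · (0.664327)² = 1.765324.
λ_+ = σ² (1 + √c)² = 4 · (1 + 0.335673)² = 4 · (1.335673)² = 7.136085.

Rounded to 4 decimal places: λ_− ≈ 1.7653, λ_+ ≈ 7.1361.


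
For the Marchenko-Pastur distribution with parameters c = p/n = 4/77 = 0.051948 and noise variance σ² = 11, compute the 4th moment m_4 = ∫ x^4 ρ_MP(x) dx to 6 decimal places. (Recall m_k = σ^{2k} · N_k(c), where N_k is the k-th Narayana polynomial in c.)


E[X⁴] = σ⁸ (1 + 6c + 6c² + c³) (fourth MP moment). With σ² = 11 (so σ⁸ = 14641) and c = 4/77 = 0.051948: E[X⁴] = 14641 · (1 + 6·0.051948 + 6·(0.051948)² + (0.051948)³) = 14641 · 1.328020.

So E[X^4] = 19443.542274.


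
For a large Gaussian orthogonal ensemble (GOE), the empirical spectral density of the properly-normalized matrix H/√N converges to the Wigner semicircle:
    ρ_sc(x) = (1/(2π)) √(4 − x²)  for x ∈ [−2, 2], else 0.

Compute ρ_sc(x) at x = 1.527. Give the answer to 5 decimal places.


ρ_sc(x) = (1/(2π)) √(4 − x²). With x = 1.527:
  4 − x² = 4 − (1.527)² = 4 − 2.331729 = 1.668271.
  √(4 − x²) = 1.291616.
  1/(2π) = 0.159155.
  ρ_sc(1.527) = 0.159155 · 1.291616 = 0.205567.

Rounded to 5 decimal places: ρ_sc(1.527) ≈ 0.20557.


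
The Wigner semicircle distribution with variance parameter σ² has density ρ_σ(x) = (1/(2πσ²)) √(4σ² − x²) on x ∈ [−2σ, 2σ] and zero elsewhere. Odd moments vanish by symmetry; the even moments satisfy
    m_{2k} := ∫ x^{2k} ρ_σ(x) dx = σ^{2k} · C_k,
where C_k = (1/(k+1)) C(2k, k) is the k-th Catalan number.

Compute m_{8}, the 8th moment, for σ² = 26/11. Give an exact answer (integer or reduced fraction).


By the scaled semicircle moment identity, m_{2k} = σ^{2k} · C_k with k = 4.
C_4 = (1/(k+1)) · C(2k, k) = (1/5) · C(8, 4) = (1/5) · 70 = 14.
σ^{2k} = (σ²)^k = (26/11)^4 = 456976/14641.

Therefore m_{8} = σ^{8} · C_4 = (456976/14641) · 14 = 6397664/14641.


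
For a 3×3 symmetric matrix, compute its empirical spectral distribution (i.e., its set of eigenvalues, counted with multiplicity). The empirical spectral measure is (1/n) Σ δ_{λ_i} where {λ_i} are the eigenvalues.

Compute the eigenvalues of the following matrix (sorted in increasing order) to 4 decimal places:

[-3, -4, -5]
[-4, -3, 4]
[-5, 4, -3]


Since M is real symmetric, all three eigenvalues are real; they are the roots of det(λI − M) = λ³ − (tr M) λ² + s λ − det M, where s is the sum of the principal 2×2 minors.
tr M = -3 + (-3) + (-3) = -9.
s = ((-3)·(-3) − (-4)²) + ((-3)·(-3) − (-5)²) + ((-3)·(-3) − 4²) = -7 + (-16) + (-7) = -30.
det M (expand along row 1) = (-3)·(-7) − (-4)·32 + (-5)·(-31) = 304.
Characteristic polynomial: λ³ + 9λ² − 30λ − 304 = 0.
Substitute λ = y + (tr M)/3 = y − 3.000000 to remove the quadratic term: y³ + p·y + q = 0 with p = s − (tr M)²/3 = -57.000000 and q = −2(tr M)³/27 + (tr M)·s/3 − det M = -160.000000.
Three real roots ⇒ use the trigonometric (Viète) form: r = 2√(−p/3) = 8.717798, φ = arccos(3q/(p·r)) = arccos(0.965961) = 0.261664 rad.
y_k = r·cos(φ/3 − 2πk/3) for k = 0, 1, 2 gives y = 8.684658, -3.684658, -5.000000.
λ_k = y_k − 3.000000 gives λ = 5.6847, -6.6847, -8.0000 (check: the sum is -9.0000 = tr M).

Eigenvalues sorted in increasing order: [-8.0000, -6.6847, 5.6847].


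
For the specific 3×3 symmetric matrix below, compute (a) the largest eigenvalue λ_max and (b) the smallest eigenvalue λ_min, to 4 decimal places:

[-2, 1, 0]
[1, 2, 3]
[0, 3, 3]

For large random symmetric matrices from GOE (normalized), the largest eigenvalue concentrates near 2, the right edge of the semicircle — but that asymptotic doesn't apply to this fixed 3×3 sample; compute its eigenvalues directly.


Since M is real symmetric, all three eigenvalues are real; they are the roots of det(λI − M) = λ³ − (tr M) λ² + s λ − det M, where s is the sum of the principal 2×2 minors.
tr M = -2 + 2 + 3 = 3.
s = ((-2)·2 − 1²) + ((-2)·3 − 0²) + (2·3 − 3²) = -5 + (-6) + (-3) = -14.
det M (expand along row 1) = (-2)·(-3) − 1·3 + 0·3 = 3.
Characteristic polynomial: λ³ − 3λ² − 14λ − 3 = 0.
Substitute λ = y + (tr M)/3 = y + 1.000000 to remove the quadratic term: y³ + p·y + q = 0 with p = s − (tr M)²/3 = -17.000000 and q = −2(tr M)³/27 + (tr M)·s/3 − det M = -19.000000.
Three real roots ⇒ use the trigonometric (Viète) form: r = 2√(−p/3) = 4.760952, φ = arccos(3q/(p·r)) = arccos(0.704259) = 0.789418 rad.
y_k = r·cos(φ/3 − 2πk/3) for k = 0, 1, 2 gives y = 4.597071, -1.226062, -3.371010.
λ_k = y_k + 1.000000 gives λ = 5.5971, -0.2261, -2.3710 (check: the sum is 3.0000 = tr M).

Hence λ_max = 5.5971 and λ_min = -2.3710.


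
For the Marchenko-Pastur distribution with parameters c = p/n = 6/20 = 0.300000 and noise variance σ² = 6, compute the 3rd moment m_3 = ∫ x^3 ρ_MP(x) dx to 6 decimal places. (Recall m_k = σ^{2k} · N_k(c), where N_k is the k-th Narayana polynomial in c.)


E[X³] = σ⁶ (1 + 3c + c²) (third MP moment). With σ² = 6 (so σ⁶ = 216) and c = 6/20 = 0.300000: E[X³] = 216 · (1 + 3·0.300000 + (0.300000)²) = 216 · 1.990000.

So E[X^3] = 429.840000.


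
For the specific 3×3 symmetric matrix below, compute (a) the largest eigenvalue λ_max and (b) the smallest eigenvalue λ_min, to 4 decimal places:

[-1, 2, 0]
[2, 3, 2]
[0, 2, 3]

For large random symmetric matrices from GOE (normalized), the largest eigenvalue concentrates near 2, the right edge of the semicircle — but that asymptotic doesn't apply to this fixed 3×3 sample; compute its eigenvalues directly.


Since M is real symmetric, all three eigenvalues are real; they are the roots of det(λI − M) = λ³ − (tr M) λ² + s λ − det M, where s is the sum of the principal 2×2 minors.
tr M = -1 + 3 + 3 = 5.
s = ((-1)·3 − 2²) + ((-1)·3 − 0²) + (3·3 − 2²) = -7 + (-3) + 5 = -5.
det M (expand along row 1) = (-1)·5 − 2·6 + 0·4 = -17.
Characteristic polynomial: λ³ − 5λ² − 5λ + 17 = 0.
Substitute λ = y + (tr M)/3 = y + 1.666667 to remove the quadratic term: y³ + p·y + q = 0 with p = s − (tr M)²/3 = -13.333333 and q = −2(tr M)³/27 + (tr M)·s/3 − det M = -0.592593.
Three real roots ⇒ use the trigonometric (Viète) form: r = 2√(−p/3) = 4.216370, φ = arccos(3q/(p·r)) = arccos(0.031623) = 1.539168 rad.
y_k = r·cos(φ/3 − 2πk/3) for k = 0, 1, 2 gives y = 3.673506, -0.044451, -3.629055.
λ_k = y_k + 1.666667 gives λ = 5.3402, 1.6222, -1.9624 (check: the sum is 5.0000 = tr M).

Hence λ_max = 5.3402 and λ_min = -1.9624.


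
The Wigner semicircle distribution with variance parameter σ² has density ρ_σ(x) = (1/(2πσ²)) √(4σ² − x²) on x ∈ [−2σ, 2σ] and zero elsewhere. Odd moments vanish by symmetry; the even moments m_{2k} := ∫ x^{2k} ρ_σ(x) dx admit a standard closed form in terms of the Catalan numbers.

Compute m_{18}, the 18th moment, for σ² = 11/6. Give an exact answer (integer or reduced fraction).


By the scaled semicircle moment identity, m_{2k} = σ^{2k} · C_k with k = 9.
C_9 = (1/(k+1)) · C(2k, k) = (1/10) · C(18, 9) = (1/10) · 48620 = 4862.
σ^{2k} = (σ²)^k = (11/6)^9 = 2357947691/10077696.

Therefore m_{18} = σ^{18} · C_9 = (2357947691/10077696) · 4862 = 5732170836821/5038848.


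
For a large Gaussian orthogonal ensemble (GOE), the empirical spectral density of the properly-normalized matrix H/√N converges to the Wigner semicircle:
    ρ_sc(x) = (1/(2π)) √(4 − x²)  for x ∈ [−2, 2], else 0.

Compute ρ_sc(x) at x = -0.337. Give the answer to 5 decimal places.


ρ_sc(x) = (1/(2π)) √(4 − x²). With x = -0.337:
  4 − x² = 4 − (-0.337)² = 4 − 0.113569 = 3.886431.
  √(4 − x²) = 1.971403.
  1/(2π) = 0.159155.
  ρ_sc(-0.337) = 0.159155 · 1.971403 = 0.313759.

Rounded to 5 decimal places: ρ_sc(-0.337) ≈ 0.31376.


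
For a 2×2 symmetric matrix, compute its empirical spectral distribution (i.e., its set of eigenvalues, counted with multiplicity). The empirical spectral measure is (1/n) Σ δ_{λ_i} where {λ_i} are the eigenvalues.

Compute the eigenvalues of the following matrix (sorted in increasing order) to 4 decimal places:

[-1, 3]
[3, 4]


Since M is real symmetric, both eigenvalues are real; they are the roots of det(λI − M) = λ² − (tr M) λ + det M.
tr M = -1 + 4 = 3.
det M = (-1)·4 − 3² = -4 − 9 = -13.
Characteristic polynomial: λ² − 3λ − 13 = 0.
Discriminant Δ = (tr M)² − 4·det M = 9 − (-52) = 61; √Δ = 7.810250.
λ = (tr M ± √Δ)/2 = (3 ± 7.810250)/2, giving (tr M − √Δ)/2 = -2.4051 and (tr M + √Δ)/2 = 5.4051.

Eigenvalues sorted in increasing order: [-2.4051, 5.4051].


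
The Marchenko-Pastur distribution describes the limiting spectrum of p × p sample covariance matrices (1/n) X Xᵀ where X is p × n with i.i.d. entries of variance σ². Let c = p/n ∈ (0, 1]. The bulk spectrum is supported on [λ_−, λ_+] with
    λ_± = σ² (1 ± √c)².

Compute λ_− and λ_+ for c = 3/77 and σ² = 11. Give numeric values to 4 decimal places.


c = 3/77 = 0.038961; √c = 0.197386.
λ_− = σ² (1 − √c)² = 11 · (1 − 0.197386)² = 11 · (0.802614)² = 7.086090.
λ_+ = σ² (1 + √c)² = 11 · (1 + 0.197386)² = 11 · (1.197386)² = 15.771053.

Rounded to 4 decimal places: λ_− ≈ 7.0861, λ_+ ≈ 15.7711.


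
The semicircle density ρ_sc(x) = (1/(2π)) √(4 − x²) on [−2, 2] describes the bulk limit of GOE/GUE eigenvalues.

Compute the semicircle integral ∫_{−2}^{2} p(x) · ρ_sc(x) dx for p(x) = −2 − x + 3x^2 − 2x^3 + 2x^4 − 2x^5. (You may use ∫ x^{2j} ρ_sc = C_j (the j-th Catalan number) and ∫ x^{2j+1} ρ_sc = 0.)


Write p(x) = Σ a_i x^i, split into monomials and integrate each against ρ_sc separately.
Using ∫ x^{2j} ρ_sc = C_j = (1/(j+1)) C(2j, j) (Catalan numbers) and ∫ x^{2j+1} ρ_sc = 0 (odd monomials vanish by symmetry):
  i = 0 (even): a_0 · C_{0} = -2 · 1 = -2
  i = 1 (odd): ∫ x^1 ρ_sc = 0 (vanishes)
  i = 2 (even): a_2 · C_{1} = 3 · 1 = 3
  i = 3 (odd): ∫ x^3 ρ_sc = 0 (vanishes)
  i = 4 (even): a_4 · C_{2} = 2 · 2 = 4
  i = 5 (odd): ∫ x^5 ρ_sc = 0 (vanishes)

Summing the contributions: ∫_{−2}^{2} p(x) ρ_sc(x) dx = (-2) + 3 + 4 = 5.


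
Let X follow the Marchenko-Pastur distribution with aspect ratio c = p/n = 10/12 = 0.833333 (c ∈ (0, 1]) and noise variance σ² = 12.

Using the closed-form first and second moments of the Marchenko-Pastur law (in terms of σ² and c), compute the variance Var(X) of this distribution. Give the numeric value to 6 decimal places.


Recall the MP moments m_1 = E[X] = σ² and m_2 = E[X²] = σ⁴ (1 + c).
m_1 = E[X] = σ² = 12, so m_1² = 144.
m_2 = E[X²] = σ⁴ (1 + c) = 144 · (1 + 0.833333) = 144 · 1.833333 = 264.000000.
(Note m_2 − m_1² simplifies to c · σ⁴ = 0.833333 · 144.)

Var(X) = m_2 − m_1² = 264.000000 − 144 = 120.000000.


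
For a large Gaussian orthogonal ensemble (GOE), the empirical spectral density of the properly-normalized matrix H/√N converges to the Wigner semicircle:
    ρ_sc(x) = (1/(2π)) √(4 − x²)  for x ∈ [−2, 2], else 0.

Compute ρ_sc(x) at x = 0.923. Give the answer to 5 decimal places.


ρ_sc(x) = (1/(2π)) √(4 − x²). With x = 0.923:
  4 − x² = 4 − (0.923)² = 4 − 0.851929 = 3.148071.
  √(4 − x²) = 1.774280.
  1/(2π) = 0.159155.
  ρ_sc(0.923) = 0.159155 · 1.774280 = 0.282385.

Rounded to 5 decimal places: ρ_sc(0.923) ≈ 0.28239.


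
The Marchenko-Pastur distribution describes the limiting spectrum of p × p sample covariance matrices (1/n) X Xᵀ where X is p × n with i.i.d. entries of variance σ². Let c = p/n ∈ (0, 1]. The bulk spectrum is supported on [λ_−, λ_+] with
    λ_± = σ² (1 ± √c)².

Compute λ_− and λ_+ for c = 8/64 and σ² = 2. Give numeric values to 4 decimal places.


c = 8/64 = 0.125000; √c = 0.353553.
λ_− = σ² (1 − √c)² = 2 · (1 − 0.353553)² = 2 · (0.646447)² = 0.835786.
λ_+ = σ² (1 + √c)² = 2 · (1 + 0.353553)² = 2 · (1.353553)² = 3.664214.

Rounded to 4 decimal places: λ_− ≈ 0.8358, λ_+ ≈ 3.6642.


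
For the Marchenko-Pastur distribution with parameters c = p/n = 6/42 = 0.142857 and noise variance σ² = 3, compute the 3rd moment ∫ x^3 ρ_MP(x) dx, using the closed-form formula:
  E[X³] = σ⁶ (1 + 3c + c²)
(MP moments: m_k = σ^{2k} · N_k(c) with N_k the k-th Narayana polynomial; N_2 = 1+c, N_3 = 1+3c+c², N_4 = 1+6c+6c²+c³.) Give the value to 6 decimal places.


E[X³] = σ⁶ (1 + 3c + c²) (third MP moment). With σ² = 3 (so σ⁶ = 27) and c = 6/42 = 0.142857: E[X³] = 27 · (1 + 3·0.142857 + (0.142857)²) = 27 · 1.448980.

So E[X^3] = 39.122449.


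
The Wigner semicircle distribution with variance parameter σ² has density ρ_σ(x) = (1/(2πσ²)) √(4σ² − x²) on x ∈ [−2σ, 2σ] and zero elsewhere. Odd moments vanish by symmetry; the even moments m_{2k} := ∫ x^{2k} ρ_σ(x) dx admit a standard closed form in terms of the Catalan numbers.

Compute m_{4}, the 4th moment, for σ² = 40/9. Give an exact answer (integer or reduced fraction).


By the scaled semicircle moment identity, m_{2k} = σ^{2k} · C_k with k = 2.
C_2 = (1/(k+1)) · C(2k, k) = (1/3) · C(4, 2) = (1/3) · 6 = 2.
σ^{2k} = (σ²)^k = (40/9)^2 = 1600/81.

Therefore m_{4} = σ^{4} · C_2 = (1600/81) · 2 = 3200/81.


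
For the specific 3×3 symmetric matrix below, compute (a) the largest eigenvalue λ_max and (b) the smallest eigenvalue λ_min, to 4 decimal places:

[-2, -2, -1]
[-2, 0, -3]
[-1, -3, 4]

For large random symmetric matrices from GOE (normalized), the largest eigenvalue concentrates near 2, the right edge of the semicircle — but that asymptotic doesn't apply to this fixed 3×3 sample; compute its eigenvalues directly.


Since M is real symmetric, all three eigenvalues are real; they are the roots of det(λI − M) = λ³ − (tr M) λ² + s λ − det M, where s is the sum of the principal 2×2 minors.
tr M = -2 + 0 + 4 = 2.
s = ((-2)·0 − (-2)²) + ((-2)·4 − (-1)²) + (0·4 − (-3)²) = -4 + (-9) + (-9) = -22.
det M (expand along row 1) = (-2)·(-9) − (-2)·(-11) + (-1)·6 = -10.
Characteristic polynomial: λ³ − 2λ² − 22λ + 10 = 0.
Substitute λ = y + (tr M)/3 = y + 0.666667 to remove the quadratic term: y³ + p·y + q = 0 with p = s − (tr M)²/3 = -23.333333 and q = −2(tr M)³/27 + (tr M)·s/3 − det M = -5.259259.
Three real roots ⇒ use the trigonometric (Viète) form: r = 2√(−p/3) = 5.577734, φ = arccos(3q/(p·r)) = arccos(0.121230) = 1.449267 rad.
y_k = r·cos(φ/3 − 2πk/3) for k = 0, 1, 2 gives y = 4.939441, -0.225891, -4.713551.
λ_k = y_k + 0.666667 gives λ = 5.6061, 0.4408, -4.0469 (check: the sum is 2.0000 = tr M).

Hence λ_max = 5.6061 and λ_min = -4.0469.


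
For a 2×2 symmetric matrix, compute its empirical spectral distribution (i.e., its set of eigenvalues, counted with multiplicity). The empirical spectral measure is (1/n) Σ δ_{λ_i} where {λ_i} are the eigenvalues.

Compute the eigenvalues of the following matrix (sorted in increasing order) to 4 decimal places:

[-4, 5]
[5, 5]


Since M is real symmetric, both eigenvalues are real; they are the roots of det(λI − M) = λ² − (tr M) λ + det M.
tr M = -4 + 5 = 1.
det M = (-4)·5 − 5² = -20 − 25 = -45.
Characteristic polynomial: λ² − λ − 45 = 0.
Discriminant Δ = (tr M)² − 4·det M = 1 − (-180) = 181; √Δ = 13.453624.
λ = (tr M ± √Δ)/2 = (1 ± 13.453624)/2, giving (tr M − √Δ)/2 = -6.2268 and (tr M + √Δ)/2 = 7.2268.

Eigenvalues sorted in increasing order: [-6.2268, 7.2268].


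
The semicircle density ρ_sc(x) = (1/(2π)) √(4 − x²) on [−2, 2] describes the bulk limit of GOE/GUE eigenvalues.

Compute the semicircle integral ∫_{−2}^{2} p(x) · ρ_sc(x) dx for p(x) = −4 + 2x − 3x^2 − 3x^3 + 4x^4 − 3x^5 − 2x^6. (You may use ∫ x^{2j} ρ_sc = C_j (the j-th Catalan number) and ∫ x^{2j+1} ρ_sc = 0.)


Write p(x) = Σ a_i x^i, split into monomials and integrate each against ρ_sc separately.
Using ∫ x^{2j} ρ_sc = C_j = (1/(j+1)) C(2j, j) (Catalan numbers) and ∫ x^{2j+1} ρ_sc = 0 (odd monomials vanish by symmetry):
  i = 0 (even): a_0 · C_{0} = -4 · 1 = -4
  i = 1 (odd): ∫ x^1 ρ_sc = 0 (vanishes)
  i = 2 (even): a_2 · C_{1} = -3 · 1 = -3
  i = 3 (odd): ∫ x^3 ρ_sc = 0 (vanishes)
  i = 4 (even): a_4 · C_{2} = 4 · 2 = 8
  i = 5 (odd): ∫ x^5 ρ_sc = 0 (vanishes)
  i = 6 (even): a_6 · C_{3} = -2 · 5 = -10

Summing the contributions: ∫_{−2}^{2} p(x) ρ_sc(x) dx = (-4) + (-3) + 8 + (-10) = -9.


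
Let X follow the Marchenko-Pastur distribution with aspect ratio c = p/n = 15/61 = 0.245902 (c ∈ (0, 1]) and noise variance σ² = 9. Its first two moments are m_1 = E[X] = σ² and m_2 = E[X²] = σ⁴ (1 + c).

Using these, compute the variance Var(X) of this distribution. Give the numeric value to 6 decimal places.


m_1 = E[X] = σ² = 9, so m_1² = 81.
m_2 = E[X²] = σ⁴ (1 + c) = 81 · (1 + 0.245902) = 81 · 1.245902 = 100.918033.
(Note m_2 − m_1² simplifies to c · σ⁴ = 0.245902 · 81.)

Var(X) = m_2 − m_1² = 100.918033 − 81 = 19.918033.


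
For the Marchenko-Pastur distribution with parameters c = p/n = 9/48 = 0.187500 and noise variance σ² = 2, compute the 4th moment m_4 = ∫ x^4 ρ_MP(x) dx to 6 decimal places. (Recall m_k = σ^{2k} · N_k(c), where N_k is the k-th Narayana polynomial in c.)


E[X⁴] = σ⁸ (1 + 6c + 6c² + c³) (fourth MP moment). With σ² = 2 (so σ⁸ = 16) and c = 9/48 = 0.187500: E[X⁴] = 16 · (1 + 6·0.187500 + 6·(0.187500)² + (0.187500)³) = 16 · 2.342529.

So E[X^4] = 37.480469.


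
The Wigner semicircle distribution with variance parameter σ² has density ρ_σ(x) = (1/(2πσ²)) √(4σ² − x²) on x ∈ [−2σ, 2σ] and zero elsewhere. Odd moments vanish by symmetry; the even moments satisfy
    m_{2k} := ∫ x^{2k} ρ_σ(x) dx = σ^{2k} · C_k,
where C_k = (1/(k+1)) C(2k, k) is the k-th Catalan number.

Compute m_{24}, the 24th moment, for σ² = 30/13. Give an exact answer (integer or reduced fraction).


By the scaled semicircle moment identity, m_{2k} = σ^{2k} · C_k with k = 12.
C_12 = (1/(k+1)) · C(2k, k) = (1/13) · C(24, 12) = (1/13) · 2704156 = 208012.
σ^{2k} = (σ²)^k = (30/13)^12 = 531441000000000000/23298085122481.

Therefore m_{24} = σ^{24} · C_12 = (531441000000000000/23298085122481) · 208012 = 110546105292000000000000/23298085122481.


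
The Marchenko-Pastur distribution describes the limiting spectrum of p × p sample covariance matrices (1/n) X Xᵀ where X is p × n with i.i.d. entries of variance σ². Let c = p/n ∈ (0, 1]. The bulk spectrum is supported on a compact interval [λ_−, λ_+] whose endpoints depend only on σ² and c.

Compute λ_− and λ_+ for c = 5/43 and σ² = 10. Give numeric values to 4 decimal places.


c = 5/43 = 0.116279; √c = 0.340997.
λ_− = σ² (1 − √c)² = 10 · (1 − 0.340997)² = 10 · (0.659003)² = 4.342847.
λ_+ = σ² (1 + √c)² = 10 · (1 + 0.340997)² = 10 · (1.340997)² = 17.982734.

Rounded to 4 decimal places: λ_− ≈ 4.3428, λ_+ ≈ 17.9827.


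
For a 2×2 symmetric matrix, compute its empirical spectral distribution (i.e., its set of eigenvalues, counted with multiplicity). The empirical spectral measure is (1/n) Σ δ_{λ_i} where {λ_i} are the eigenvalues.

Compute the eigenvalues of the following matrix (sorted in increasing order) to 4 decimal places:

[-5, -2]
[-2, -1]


Since M is real symmetric, both eigenvalues are real; they are the roots of det(λI − M) = λ² − (tr M) λ + det M.
tr M = -5 + (-1) = -6.
det M = (-5)·(-1) − (-2)² = 5 − 4 = 1.
Characteristic polynomial: λ² + 6λ + 1 = 0.
Discriminant Δ = (tr M)² − 4·det M = 36 − 4 = 32; √Δ = 5.656854.
λ = (tr M ± √Δ)/2 = (-6 ± 5.656854)/2, giving (tr M − √Δ)/2 = -5.8284 and (tr M + √Δ)/2 = -0.1716.

Eigenvalues sorted in increasing order: [-5.8284, -0.1716].


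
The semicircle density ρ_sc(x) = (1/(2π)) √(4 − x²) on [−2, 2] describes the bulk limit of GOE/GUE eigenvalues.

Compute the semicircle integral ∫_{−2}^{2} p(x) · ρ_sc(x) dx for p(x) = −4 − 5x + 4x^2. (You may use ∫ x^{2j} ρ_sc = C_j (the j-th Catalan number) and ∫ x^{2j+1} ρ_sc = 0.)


Write p(x) = Σ a_i x^i, split into monomials and integrate each against ρ_sc separately.
Using ∫ x^{2j} ρ_sc = C_j = (1/(j+1)) C(2j, j) (Catalan numbers) and ∫ x^{2j+1} ρ_sc = 0 (odd monomials vanish by symmetry):
  i = 0 (even): a_0 · C_{0} = -4 · 1 = -4
  i = 1 (odd): ∫ x^1 ρ_sc = 0 (vanishes)
  i = 2 (even): a_2 · C_{1} = 4 · 1 = 4

Summing the contributions: ∫_{−2}^{2} p(x) ρ_sc(x) dx = (-4) + 4 = 0.


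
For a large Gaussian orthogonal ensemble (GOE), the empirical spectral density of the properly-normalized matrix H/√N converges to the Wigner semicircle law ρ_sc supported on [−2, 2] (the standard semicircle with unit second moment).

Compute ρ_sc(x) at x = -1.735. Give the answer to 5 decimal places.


ρ_sc(x) = (1/(2π)) √(4 − x²). With x = -1.735:
  4 − x² = 4 − (-1.735)² = 4 − 3.010225 = 0.989775.
  √(4 − x²) = 0.994874.
  1/(2π) = 0.159155.
  ρ_sc(-1.735) = 0.159155 · 0.994874 = 0.158339.

Rounded to 5 decimal places: ρ_sc(-1.735) ≈ 0.15834.


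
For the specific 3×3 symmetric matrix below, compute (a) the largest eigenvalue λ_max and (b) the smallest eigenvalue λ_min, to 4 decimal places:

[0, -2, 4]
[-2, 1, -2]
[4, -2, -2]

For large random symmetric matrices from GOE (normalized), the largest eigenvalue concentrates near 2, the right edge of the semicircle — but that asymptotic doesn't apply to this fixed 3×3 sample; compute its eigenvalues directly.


Since M is real symmetric, all three eigenvalues are real; they are the roots of det(λI − M) = λ³ − (tr M) λ² + s λ − det M, where s is the sum of the principal 2×2 minors.
tr M = 0 + 1 + (-2) = -1.
s = (0·1 − (-2)²) + (0·(-2) − 4²) + (1·(-2) − (-2)²) = -4 + (-16) + (-6) = -26.
det M (expand along row 1) = 0·(-6) − (-2)·12 + 4·0 = 24.
Characteristic polynomial: λ³ + λ² − 26λ − 24 = 0.
Substitute λ = y + (tr M)/3 = y − 0.333333 to remove the quadratic term: y³ + p·y + q = 0 with p = s − (tr M)²/3 = -26.333333 and q = −2(tr M)³/27 + (tr M)·s/3 − det M = -15.259259.
Three real roots ⇒ use the trigonometric (Viète) form: r = 2√(−p/3) = 5.925463, φ = arccos(3q/(p·r)) = arccos(0.293377) = 1.273039 rad.
y_k = r·cos(φ/3 − 2πk/3) for k = 0, 1, 2 gives y = 5.399922, -0.587152, -4.812770.
λ_k = y_k − 0.333333 gives λ = 5.0666, -0.9205, -5.1461 (check: the sum is -1.0000 = tr M).

Hence λ_max = 5.0666 and λ_min = -5.1461.


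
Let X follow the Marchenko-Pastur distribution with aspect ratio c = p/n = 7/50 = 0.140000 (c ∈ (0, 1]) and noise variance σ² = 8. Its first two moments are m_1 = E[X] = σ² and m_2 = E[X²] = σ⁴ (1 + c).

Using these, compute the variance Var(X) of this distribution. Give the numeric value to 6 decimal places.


m_1 = E[X] = σ² = 8, so m_1² = 64.
m_2 = E[X²] = σ⁴ (1 + c) = 64 · (1 + 0.140000) = 64 · 1.140000 = 72.960000.
(Note m_2 − m_1² simplifies to c · σ⁴ = 0.140000 · 64.)

Var(X) = m_2 − m_1² = 72.960000 − 64 = 8.960000.


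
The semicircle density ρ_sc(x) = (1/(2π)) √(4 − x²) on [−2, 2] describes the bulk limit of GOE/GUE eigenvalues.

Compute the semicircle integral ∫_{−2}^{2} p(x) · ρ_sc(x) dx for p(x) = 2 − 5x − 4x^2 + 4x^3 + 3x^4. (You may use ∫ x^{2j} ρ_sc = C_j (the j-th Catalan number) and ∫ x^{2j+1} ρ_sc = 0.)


Write p(x) = Σ a_i x^i, split into monomials and integrate each against ρ_sc separately.
Using ∫ x^{2j} ρ_sc = C_j = (1/(j+1)) C(2j, j) (Catalan numbers) and ∫ x^{2j+1} ρ_sc = 0 (odd monomials vanish by symmetry):
  i = 0 (even): a_0 · C_{0} = 2 · 1 = 2
  i = 1 (odd): ∫ x^1 ρ_sc = 0 (vanishes)
  i = 2 (even): a_2 · C_{1} = -4 · 1 = -4
  i = 3 (odd): ∫ x^3 ρ_sc = 0 (vanishes)
  i = 4 (even): a_4 · C_{2} = 3 · 2 = 6

Summing the contributions: ∫_{−2}^{2} p(x) ρ_sc(x) dx = 2 + (-4) + 6 = 4.


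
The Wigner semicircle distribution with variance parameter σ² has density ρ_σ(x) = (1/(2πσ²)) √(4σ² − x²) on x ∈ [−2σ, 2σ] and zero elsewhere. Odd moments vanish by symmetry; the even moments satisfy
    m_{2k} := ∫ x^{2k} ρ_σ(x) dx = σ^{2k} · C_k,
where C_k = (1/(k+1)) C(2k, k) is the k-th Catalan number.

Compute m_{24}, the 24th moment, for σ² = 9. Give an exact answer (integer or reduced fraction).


By the scaled semicircle moment identity, m_{2k} = σ^{2k} · C_k with k = 12.
C_12 = (1/(k+1)) · C(2k, k) = (1/13) · C(24, 12) = (1/13) · 2704156 = 208012.
σ^{2k} = (σ²)^k = (9)^12 = 282429536481.

Therefore m_{24} = σ^{24} · C_12 = 282429536481 · 208012 = 58748732742485772.


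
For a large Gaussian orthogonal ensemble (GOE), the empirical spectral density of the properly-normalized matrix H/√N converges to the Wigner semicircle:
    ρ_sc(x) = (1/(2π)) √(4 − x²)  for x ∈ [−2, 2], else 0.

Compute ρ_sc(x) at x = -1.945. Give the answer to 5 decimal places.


ρ_sc(x) = (1/(2π)) √(4 − x²). With x = -1.945:
  4 − x² = 4 − (-1.945)² = 4 − 3.783025 = 0.216975.
  √(4 − x²) = 0.465806.
  1/(2π) = 0.159155.
  ρ_sc(-1.945) = 0.159155 · 0.465806 = 0.074135.

Rounded to 5 decimal places: ρ_sc(-1.945) ≈ 0.07414.


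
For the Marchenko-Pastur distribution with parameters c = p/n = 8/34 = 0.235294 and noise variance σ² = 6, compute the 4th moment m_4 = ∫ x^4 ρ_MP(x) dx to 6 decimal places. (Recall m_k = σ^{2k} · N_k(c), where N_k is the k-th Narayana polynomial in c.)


E[X⁴] = σ⁸ (1 + 6c + 6c² + c³) (fourth MP moment). With σ² = 6 (so σ⁸ = 1296) and c = 8/34 = 0.235294: E[X⁴] = 1296 · (1 + 6·0.235294 + 6·(0.235294)² + (0.235294)³) = 1296 · 2.756971.

So E[X^4] = 3573.034806.


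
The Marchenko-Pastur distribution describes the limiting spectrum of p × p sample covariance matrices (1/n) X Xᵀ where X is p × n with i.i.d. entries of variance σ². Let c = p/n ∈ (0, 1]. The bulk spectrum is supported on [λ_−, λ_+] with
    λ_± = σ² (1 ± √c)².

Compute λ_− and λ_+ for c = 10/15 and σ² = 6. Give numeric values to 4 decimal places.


c = 10/15 = 0.666667; √c = 0.816497.
λ_− = σ² (1 − √c)² = 6 · (1 − 0.816497)² = 6 · (0.183503)² = 0.202041.
λ_+ = σ² (1 + √c)² = 6 · (1 + 0.816497)² = 6 · (1.816497)² = 19.797959.

Rounded to 4 decimal places: λ_− ≈ 0.2020, λ_+ ≈ 19.7980.


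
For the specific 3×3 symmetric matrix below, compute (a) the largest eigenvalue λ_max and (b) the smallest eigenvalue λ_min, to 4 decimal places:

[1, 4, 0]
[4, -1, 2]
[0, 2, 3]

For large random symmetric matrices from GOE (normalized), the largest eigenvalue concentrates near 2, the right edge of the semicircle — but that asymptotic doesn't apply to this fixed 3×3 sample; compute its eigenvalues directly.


Since M is real symmetric, all three eigenvalues are real; they are the roots of det(λI − M) = λ³ − (tr M) λ² + s λ − det M, where s is the sum of the principal 2×2 minors.
tr M = 1 + (-1) + 3 = 3.
s = (1·(-1) − 4²) + (1·3 − 0²) + ((-1)·3 − 2²) = -17 + 3 + (-7) = -21.
det M (expand along row 1) = 1·(-7) − 4·12 + 0·8 = -55.
Characteristic polynomial: λ³ − 3λ² − 21λ + 55 = 0.
Substitute λ = y + (tr M)/3 = y + 1.000000 to remove the quadratic term: y³ + p·y + q = 0 with p = s − (tr M)²/3 = -24.000000 and q = −2(tr M)³/27 + (tr M)·s/3 − det M = 32.000000.
Three real roots ⇒ use the trigonometric (Viète) form: r = 2√(−p/3) = 5.656854, φ = arccos(3q/(p·r)) = arccos(-0.707107) = 2.356194 rad.
y_k = r·cos(φ/3 − 2πk/3) for k = 0, 1, 2 gives y = 4.000000, 1.464102, -5.464102.
λ_k = y_k + 1.000000 gives λ = 5.0000, 2.4641, -4.4641 (check: the sum is 3.0000 = tr M).

Hence λ_max = 5.0000 and λ_min = -4.4641.


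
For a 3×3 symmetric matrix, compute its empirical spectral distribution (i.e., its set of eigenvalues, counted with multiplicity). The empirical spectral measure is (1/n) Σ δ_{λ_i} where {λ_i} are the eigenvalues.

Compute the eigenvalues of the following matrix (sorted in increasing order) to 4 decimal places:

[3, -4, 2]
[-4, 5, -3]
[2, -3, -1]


Since M is real symmetric, all three eigenvalues are real; they are the roots of det(λI − M) = λ³ − (tr M) λ² + s λ − det M, where s is the sum of the principal 2×2 minors.
tr M = 3 + 5 + (-1) = 7.
s = (3·5 − (-4)²) + (3·(-1) − 2²) + (5·(-1) − (-3)²) = -1 + (-7) + (-14) = -22.
det M (expand along row 1) = 3·(-14) − (-4)·10 + 2·2 = 2.
Characteristic polynomial: λ³ − 7λ² − 22λ − 2 = 0.
Substitute λ = y + (tr M)/3 = y + 2.333333 to remove the quadratic term: y³ + p·y + q = 0 with p = s − (tr M)²/3 = -38.333333 and q = −2(tr M)³/27 + (tr M)·s/3 − det M = -78.740741.
Three real roots ⇒ use the trigonometric (Viète) form: r = 2√(−p/3) = 7.149204, φ = arccos(3q/(p·r)) = arccos(0.861959) = 0.531676 rad.
y_k = r·cos(φ/3 − 2πk/3) for k = 0, 1, 2 gives y = 7.037223, -2.427076, -4.610147.
λ_k = y_k + 2.333333 gives λ = 9.3706, -0.0937, -2.2768 (check: the sum is 7.0000 = tr M).

Eigenvalues sorted in increasing order: [-2.2768, -0.0937, 9.3706].


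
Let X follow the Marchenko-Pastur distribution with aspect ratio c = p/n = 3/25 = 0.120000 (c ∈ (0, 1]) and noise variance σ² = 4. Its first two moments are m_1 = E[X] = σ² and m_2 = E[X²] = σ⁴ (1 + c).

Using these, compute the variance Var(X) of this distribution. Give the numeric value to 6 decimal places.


m_1 = E[X] = σ² = 4, so m_1² = 16.
m_2 = E[X²] = σ⁴ (1 + c) = 16 · (1 + 0.120000) = 16 · 1.120000 = 17.920000.
(Note m_2 − m_1² simplifies to c · σ⁴ = 0.120000 · 16.)

Var(X) = m_2 − m_1² = 17.920000 − 16 = 1.920000.
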